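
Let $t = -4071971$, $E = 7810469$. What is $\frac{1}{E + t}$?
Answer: $\frac{1}{3738498} \approx 2.6749 \cdot 10^{-7}$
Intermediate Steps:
$\frac{1}{E + t} = \frac{1}{7810469 - 4071971} = \frac{1}{3738498}$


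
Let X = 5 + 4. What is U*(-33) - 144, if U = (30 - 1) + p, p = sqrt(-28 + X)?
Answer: -1101 - 33*I*sqrt(19) ≈ -1101.0 - 143.84*I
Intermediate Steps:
X = 9
p = I*sqrt(19) (p = sqrt(-28 + 9) = sqrt(-19) = I*sqrt(19) ≈ 4.3589*I)
U = 29 + I*sqrt(19) (U = (30 - 1) + I*sqrt(19) = 29 + I*sqrt(19) ≈ 29.0 + 4.3589*I)
U*(-33) - 144 = (29 + I*sqrt(19))*(-33) - 144 = (-957 - 33*I*sqrt(19)) - 144 = -1101 - 33*I*sqrt(19)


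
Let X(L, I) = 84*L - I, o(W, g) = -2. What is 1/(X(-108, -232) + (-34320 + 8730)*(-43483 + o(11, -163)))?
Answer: 1/1112772310 ≈ 8.9866e-10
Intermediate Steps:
X(L, I) = -I + 84*L
1/(X(-108, -232) + (-34320 + 8730)*(-43483 + o(11, -163))) = 1/((-1*(-232) + 84*(-108)) + (-34320 + 8730)*(-43483 - 2)) = 1/((232 - 9072) - 25590*(-43485)) = 1/(-8840 + 1112781150) = 1/1112772310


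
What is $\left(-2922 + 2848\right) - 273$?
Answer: $-347$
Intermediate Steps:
$\left(-2922 + 2848\right) - 273 = -74 - 273 = -347$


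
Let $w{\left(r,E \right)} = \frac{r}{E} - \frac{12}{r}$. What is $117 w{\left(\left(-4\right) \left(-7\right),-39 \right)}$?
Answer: $- \frac{939}{7} \approx -134.14$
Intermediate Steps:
$w{\left(r,E \right)} = - \frac{12}{r} + \frac{r}{E}$
$117 w{\left(\left(-4\right) \left(-7\right),-39 \right)} = 117 \left(- \frac{12}{\left(-4\right) \left(-7\right)} + \frac{\left(-4\right) \left(-7\right)}{-39}\right) = 117 \left(- \frac{12}{28} + 28 \left(- \frac{1}{39}\right)\right) = 117 \left(\left(-12\right) \frac{1}{28} - \frac{28}{39}\right) = 117 \left(- \frac{3}{7} - \frac{28}{39}\right) = 117 \left(- \frac{313}{273}\right) = - \frac{939}{7}$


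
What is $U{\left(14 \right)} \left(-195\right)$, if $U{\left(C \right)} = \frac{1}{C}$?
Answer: $- \frac{195}{14} \approx -13.929$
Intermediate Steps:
$U{\left(14 \right)} \left(-195\right) = \frac{1}{14} \left(-195\right) = - \frac{195}{14}$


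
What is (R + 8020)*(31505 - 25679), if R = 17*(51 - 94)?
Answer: 42465714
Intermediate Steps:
R = -731 (R = 17*(-43) = -731)
(R + 8020)*(31505 - 25679) = (-731 + 8020)*(31505 - 25679) = 7289*5826 = 42465714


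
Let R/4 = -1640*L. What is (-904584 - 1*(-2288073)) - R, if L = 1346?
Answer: 10213249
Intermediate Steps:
R = -8829760 (R = 4*(-1640*1346) = 4*(-2207440) = -8829760)
(-904584 - 1*(-2288073)) - R = (-904584 - 1*(-2288073)) - 1*(-8829760) = (-904584 + 2288073) + 8829760 = 1383489 + 8829760 = 10213249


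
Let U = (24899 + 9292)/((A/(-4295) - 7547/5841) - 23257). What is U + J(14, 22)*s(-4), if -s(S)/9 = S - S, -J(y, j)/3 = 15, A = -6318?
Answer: -857752865145/583446079342 ≈ -1.4701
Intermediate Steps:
J(y, j) = -45 (J(y, j) = -3*15 = -45)
s(S) = 0 (s(S) = -9*(S - S) = -9*0 = 0)
U = -857752865145/583446079342 (U = (24899 + 9292)/((-6318/(-4295) - 7547/5841) - 23257) = 34191/((-6318*(-1/4295) - 7547*1/5841) - 23257) = 34191/((6318/4295 - 7547/5841) - 23257) = 34191/(4489073/25087095 - 23257) = 34191/(-583446079342/25087095) = 34191*(-25087095/583446079342) = -857752865145/583446079342 ≈ -1.4701)
U + J(14, 22)*s(-4) = -857752865145/583446079342 - 45*0 = -857752865145/583446079342 + 0 = -857752865145/583446079342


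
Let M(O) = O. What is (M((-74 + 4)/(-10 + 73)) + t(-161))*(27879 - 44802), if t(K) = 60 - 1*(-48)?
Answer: -5426642/3 ≈ -1.8089e+6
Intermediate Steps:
t(K) = 108 (t(K) = 60 + 48 = 108)
(M((-74 + 4)/(-10 + 73)) + t(-161))*(27879 - 44802) = ((-74 + 4)/(-10 + 73) + 108)*(27879 - 44802) = (-70/63 + 108)*(-16923) = (-70*1/63 + 108)*(-16923) = (-10/9 + 108)*(-16923) = (962/9)*(-16923) = -5426642/3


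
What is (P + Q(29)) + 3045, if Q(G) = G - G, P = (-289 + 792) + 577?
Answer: 4125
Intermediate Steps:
P = 1080 (P = 503 + 577 = 1080)
Q(G) = 0
(P + Q(29)) + 3045 = (1080 + 0) + 3045 = 1080 + 3045 = 4125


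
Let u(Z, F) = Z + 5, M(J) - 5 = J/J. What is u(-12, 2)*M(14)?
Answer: -42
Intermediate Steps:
M(J) = 6 (M(J) = 5 + J/J = 5 + 1 = 6)
u(Z, F) = 5 + Z
u(-12, 2)*M(14) = (5 - 12)*6 = -7*6 = -42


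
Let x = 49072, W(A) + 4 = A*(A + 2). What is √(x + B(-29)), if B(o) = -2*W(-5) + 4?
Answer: √49054 ≈ 221.48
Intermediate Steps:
W(A) = -4 + A*(2 + A) (W(A) = -4 + A*(A + 2) = -4 + A*(2 + A))
B(o) = -18 (B(o) = -2*(-4 + (-5)² + 2*(-5)) + 4 = -2*(-4 + 25 - 10) + 4 = -2*11 + 4 = -22 + 4 = -18)
√(x + B(-29)) = √(49072 - 18) = √49054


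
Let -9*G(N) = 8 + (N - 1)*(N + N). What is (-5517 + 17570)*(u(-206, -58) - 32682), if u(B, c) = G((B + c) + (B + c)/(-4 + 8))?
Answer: -6178440118/9 ≈ -6.8649e+8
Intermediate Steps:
G(N) = -8/9 - 2*N*(-1 + N)/9 (G(N) = -(8 + (N - 1)*(N + N))/9 = -(8 + (-1 + N)*(2*N))/9 = -(8 + 2*N*(-1 + N))/9 = -8/9 - 2*N*(-1 + N)/9)
u(B, c) = -8/9 - 2*(5*B/4 + 5*c/4)²/9 + 5*B/18 + 5*c/18 (u(B, c) = -8/9 - 2*((B + c) + (B + c)/(-4 + 8))²/9 + 2*((B + c) + (B + c)/(-4 + 8))/9 = -8/9 - 2*((B + c) + (B + c)/4)²/9 + 2*((B + c) + (B + c)/4)/9 = -8/9 - 2*((B + c) + (B + c)*(¼))²/9 + 2*((B + c) + (B + c)*(¼))/9 = -8/9 - 2*((B + c) + (B/4 + c/4))²/9 + 2*((B + c) + (B/4 + c/4))/9 = -8/9 - 2*(5*B/4 + 5*c/4)²/9 + 2*(5*B/4 + 5*c/4)/9 = -8/9 - 2*(5*B/4 + 5*c/4)²/9 + (5*B/18 + 5*c/18) = -8/9 - 2*(5*B/4 + 5*c/4)²/9 + 5*B/18 + 5*c/18)
(-5517 + 17570)*(u(-206, -58) - 32682) = (-5517 + 17570)*((-8/9 - 25*(-206 - 58)²/72 + (5/18)*(-206) + (5/18)*(-58)) - 32682) = 12053*((-8/9 - 25/72*(-264)² - 515/9 - 145/9) - 32682) = 12053*((-8/9 - 25/72*69696 - 515/9 - 145/9) - 32682) = 12053*((-8/9 - 24200 - 515/9 - 145/9) - 32682) = 12053*(-218468/9 - 32682) = 12053*(-512606/9) = -6178440118/9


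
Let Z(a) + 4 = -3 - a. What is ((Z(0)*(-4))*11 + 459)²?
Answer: 588289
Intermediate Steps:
Z(a) = -7 - a (Z(a) = -4 + (-3 - a) = -7 - a)
((Z(0)*(-4))*11 + 459)² = (((-7 - 1*0)*(-4))*11 + 459)² = (((-7 + 0)*(-4))*11 + 459)² = (-7*(-4)*11 + 459)² = (28*11 + 459)² = (308 + 459)² = 767² = 588289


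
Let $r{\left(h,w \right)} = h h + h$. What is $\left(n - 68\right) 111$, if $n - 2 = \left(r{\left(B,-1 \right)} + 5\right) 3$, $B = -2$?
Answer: $-4995$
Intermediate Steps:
$r{\left(h,w \right)} = h + h^{2}$ ($r{\left(h,w \right)} = h^{2} + h = h + h^{2}$)
$n = 23$ ($n = 2 + \left(- 2 \left(1 - 2\right) + 5\right) 3 = 2 + \left(\left(-2\right) \left(-1\right) + 5\right) 3 = 2 + \left(2 + 5\right) 3 = 2 + 7 \cdot 3 = 2 + 21 = 23$)
$\left(n - 68\right) 111 = \left(23 - 68\right) 111 = \left(-45\right) 111 = -4995$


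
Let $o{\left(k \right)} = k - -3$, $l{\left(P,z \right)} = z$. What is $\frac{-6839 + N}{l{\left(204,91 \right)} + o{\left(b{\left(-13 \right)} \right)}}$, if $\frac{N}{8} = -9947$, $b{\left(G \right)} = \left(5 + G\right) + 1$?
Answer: $- \frac{28805}{29} \approx -993.28$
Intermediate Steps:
$b{\left(G \right)} = 6 + G$
$o{\left(k \right)} = 3 + k$ ($o{\left(k \right)} = k + 3 = 3 + k$)
$N = -79576$ ($N = 8 \left(-9947\right) = -79576$)
$\frac{-6839 + N}{l{\left(204,91 \right)} + o{\left(b{\left(-13 \right)} \right)}} = \frac{-6839 - 79576}{91 + \left(3 + \left(6 - 13\right)\right)} = - \frac{86415}{91 + \left(3 - 7\right)} = - \frac{86415}{91 - 4} = - \frac{86415}{87} = \left(-86415\right) \frac{1}{87} = - \frac{28805}{29}$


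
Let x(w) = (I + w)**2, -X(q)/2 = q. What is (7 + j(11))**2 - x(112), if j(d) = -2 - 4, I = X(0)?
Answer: -12543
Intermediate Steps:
X(q) = -2*q
I = 0 (I = -2*0 = 0)
j(d) = -6
x(w) = w**2 (x(w) = (0 + w)**2 = w**2)
(7 + j(11))**2 - x(112) = (7 - 6)**2 - 1*112**2 = 1**2 - 1*12544 = 1 - 12544 = -12543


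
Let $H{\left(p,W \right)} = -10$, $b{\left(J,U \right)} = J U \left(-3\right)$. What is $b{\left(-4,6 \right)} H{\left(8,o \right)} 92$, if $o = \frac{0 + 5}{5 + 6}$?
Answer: $-66240$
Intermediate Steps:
$b{\left(J,U \right)} = - 3 J U$
$o = \frac{5}{11} \approx 0.45455$
$b{\left(-4,6 \right)} H{\left(8,o \right)} 92 = \left(-3\right) \left(-4\right) 6 \left(-10\right) 92 = 72 \left(-10\right) 92 = \left(-720\right) 92 = -66240$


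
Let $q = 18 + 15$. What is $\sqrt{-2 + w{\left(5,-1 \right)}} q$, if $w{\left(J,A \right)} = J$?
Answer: $33 \sqrt{3} \approx 57.158$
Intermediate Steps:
$q = 33$
$\sqrt{-2 + w{\left(5,-1 \right)}} q = \sqrt{-2 + 5} \cdot 33 = \sqrt{3} \cdot 33 = 33 \sqrt{3}$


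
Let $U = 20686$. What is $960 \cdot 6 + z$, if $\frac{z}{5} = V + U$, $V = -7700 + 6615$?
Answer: $103765$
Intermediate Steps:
$V = -1085$
$z = 98005$ ($z = 5 \left(-1085 + 20686\right) = 5 \cdot 19601 = 98005$)
$960 \cdot 6 + z = 960 \cdot 6 + 98005 = 5760 + 98005 = 103765$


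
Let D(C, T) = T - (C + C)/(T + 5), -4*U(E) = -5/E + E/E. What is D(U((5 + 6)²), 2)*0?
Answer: 0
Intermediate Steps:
U(E) = -¼ + 5/(4*E) (U(E) = -(-5/E + E/E)/4 = -(-5/E + 1)/4 = -(1 - 5/E)/4 = -¼ + 5/(4*E))
D(C, T) = T - 2*C/(5 + T)
D(U((5 + 6)²), 2)*0 = ((2² - (5 - (5 + 6)²)/(2*((5 + 6)²)) + 5*2)/(5 + 2))*0 = ((4 - (5 - 1*11²)/(2*(11²)) + 10)/7)*0 = ((4 - (5 - 1*121)/(2*121) + 10)/7)*0 = ((4 - (5 - 121)/(2*121) + 10)/7)*0 = ((4 - (-116)/(2*121) + 10)/7)*0 = ((4 - 2*(-29/121) + 10)/7)*0 = ((4 + 58/121 + 10)/7)*0 = ((⅐)*(1752/121))*0 = (1752/847)*0 = 0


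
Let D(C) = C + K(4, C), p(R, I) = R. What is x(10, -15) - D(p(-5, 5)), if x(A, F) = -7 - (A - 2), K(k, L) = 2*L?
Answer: 0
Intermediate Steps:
x(A, F) = -5 - A (x(A, F) = -7 - (-2 + A) = -7 + (2 - A) = -5 - A)
D(C) = 3*C (D(C) = C + 2*C = 3*C)
x(10, -15) - D(p(-5, 5)) = (-5 - 1*10) - 3*(-5) = (-5 - 10) - 1*(-15) = -15 + 15 = 0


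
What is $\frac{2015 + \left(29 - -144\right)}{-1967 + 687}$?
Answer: $- \frac{547}{320} \approx -1.7094$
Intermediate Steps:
$\frac{2015 + \left(29 - -144\right)}{-1967 + 687} = \frac{2015 + \left(29 + 144\right)}{-1280} = \left(2015 + 173\right) \left(- \frac{1}{1280}\right) = 2188 \left(- \frac{1}{1280}\right) = - \frac{547}{320}$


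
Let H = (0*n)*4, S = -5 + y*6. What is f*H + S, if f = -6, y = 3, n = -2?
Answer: 13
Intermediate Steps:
S = 13 (S = -5 + 3*6 = -5 + 18 = 13)
H = 0 (H = (0*(-2))*4 = 0*4 = 0)
f*H + S = -6*0 + 13 = 0 + 13 = 13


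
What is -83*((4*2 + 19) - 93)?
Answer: 5478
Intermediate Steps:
-83*((4*2 + 19) - 93) = -83*((8 + 19) - 93) = -83*(27 - 93) = -83*(-66) = 5478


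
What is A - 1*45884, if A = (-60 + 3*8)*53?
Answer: -47792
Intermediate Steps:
A = -1908 (A = (-60 + 24)*53 = -36*53 = -1908)
A - 1*45884 = -1908 - 1*45884 = -1908 - 45884 = -47792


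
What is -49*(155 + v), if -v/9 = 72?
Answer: 24157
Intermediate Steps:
v = -648 (v = -9*72 = -648)
-49*(155 + v) = -49*(155 - 648) = -49*(-493) = 24157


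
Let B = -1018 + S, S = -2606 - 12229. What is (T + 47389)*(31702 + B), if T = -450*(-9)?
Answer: 815256711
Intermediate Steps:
S = -14835
B = -15853 (B = -1018 - 14835 = -15853)
T = 4050
(T + 47389)*(31702 + B) = (4050 + 47389)*(31702 - 15853) = 51439*15849 = 815256711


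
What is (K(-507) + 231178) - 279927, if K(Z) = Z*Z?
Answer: 208300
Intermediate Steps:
K(Z) = Z**2
(K(-507) + 231178) - 279927 = ((-507)**2 + 231178) - 279927 = (257049 + 231178) - 279927 = 488227 - 279927 = 208300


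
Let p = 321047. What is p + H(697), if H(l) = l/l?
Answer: 321048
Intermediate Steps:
H(l) = 1
p + H(697) = 321047 + 1 = 321048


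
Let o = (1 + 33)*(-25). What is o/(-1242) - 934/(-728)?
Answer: 444707/226044 ≈ 1.9673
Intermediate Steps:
o = -850 (o = 34*(-25) = -850)
o/(-1242) - 934/(-728) = -850/(-1242) - 934/(-728) = -850*(-1/1242) - 934*(-1/728) = 425/621 + 467/364 = 444707/226044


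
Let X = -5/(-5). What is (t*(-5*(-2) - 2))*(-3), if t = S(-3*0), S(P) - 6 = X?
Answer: -168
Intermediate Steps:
X = 1 (X = -5*(-⅕) = 1)
S(P) = 7 (S(P) = 6 + 1 = 7)
t = 7
(t*(-5*(-2) - 2))*(-3) = (7*(-5*(-2) - 2))*(-3) = (7*(10 - 2))*(-3) = (7*8)*(-3) = 56*(-3) = -168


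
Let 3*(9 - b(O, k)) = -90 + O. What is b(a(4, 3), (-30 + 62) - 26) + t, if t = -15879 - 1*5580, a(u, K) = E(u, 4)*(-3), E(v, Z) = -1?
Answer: -21421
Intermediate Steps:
a(u, K) = 3 (a(u, K) = -1*(-3) = 3)
b(O, k) = 39 - O/3 (b(O, k) = 9 - (-90 + O)/3 = 9 + (30 - O/3) = 39 - O/3)
t = -21459 (t = -15879 - 5580 = -21459)
b(a(4, 3), (-30 + 62) - 26) + t = (39 - ⅓*3) - 21459 = (39 - 1) - 21459 = 38 - 21459 = -21421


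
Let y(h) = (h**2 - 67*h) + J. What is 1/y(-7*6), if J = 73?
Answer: 1/4651 ≈ 0.00021501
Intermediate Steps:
y(h) = 73 + h**2 - 67*h (y(h) = (h**2 - 67*h) + 73 = 73 + h**2 - 67*h)
1/y(-7*6) = 1/(73 + (-7*6)**2 - (-469)*6) = 1/(73 + (-42)**2 - 67*(-42)) = 1/(73 + 1764 + 2814) = 1/4651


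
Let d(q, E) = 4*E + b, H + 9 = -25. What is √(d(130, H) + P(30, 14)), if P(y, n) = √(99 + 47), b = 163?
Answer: √(27 + √146) ≈ 6.2516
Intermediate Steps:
H = -34 (H = -9 - 25 = -34)
d(q, E) = 163 + 4*E (d(q, E) = 4*E + 163 = 163 + 4*E)
P(y, n) = √146
√(d(130, H) + P(30, 14)) = √((163 + 4*(-34)) + √146) = √((163 - 136) + √146) = √(27 + √146)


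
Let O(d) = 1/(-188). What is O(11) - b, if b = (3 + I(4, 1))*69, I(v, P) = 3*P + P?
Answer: -90805/188 ≈ -483.01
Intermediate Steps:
O(d) = -1/188
I(v, P) = 4*P
b = 483 (b = (3 + 4*1)*69 = (3 + 4)*69 = 7*69 = 483)
O(11) - b = -1/188 - 1*483 = -1/188 - 483 = -90805/188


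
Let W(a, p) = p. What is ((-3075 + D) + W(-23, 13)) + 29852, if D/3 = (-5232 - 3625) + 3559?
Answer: 10896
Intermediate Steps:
D = -15894 (D = 3*((-5232 - 3625) + 3559) = 3*(-8857 + 3559) = 3*(-5298) = -15894)
((-3075 + D) + W(-23, 13)) + 29852 = ((-3075 - 15894) + 13) + 29852 = (-18969 + 13) + 29852 = -18956 + 29852 = 10896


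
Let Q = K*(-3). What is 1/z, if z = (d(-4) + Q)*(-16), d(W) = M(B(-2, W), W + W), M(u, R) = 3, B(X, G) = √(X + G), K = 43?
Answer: 1/2016 ≈ 0.00049603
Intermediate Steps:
B(X, G) = √(G + X)
d(W) = 3
Q = -129 (Q = 43*(-3) = -129)
z = 2016 (z = (3 - 129)*(-16) = -126*(-16) = 2016)
1/z = 1/2016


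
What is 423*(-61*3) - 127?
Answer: -77536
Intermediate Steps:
423*(-61*3) - 127 = 423*(-183) - 127 = -77409 - 127 = -77536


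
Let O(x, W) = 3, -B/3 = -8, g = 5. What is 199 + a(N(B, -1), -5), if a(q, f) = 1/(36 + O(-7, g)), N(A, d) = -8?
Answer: 7762/39 ≈ 199.03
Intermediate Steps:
B = 24 (B = -3*(-8) = 24)
a(q, f) = 1/39 (a(q, f) = 1/(36 + 3) = 1/39)
199 + a(N(B, -1), -5) = 199 + 1/39 = 7762/39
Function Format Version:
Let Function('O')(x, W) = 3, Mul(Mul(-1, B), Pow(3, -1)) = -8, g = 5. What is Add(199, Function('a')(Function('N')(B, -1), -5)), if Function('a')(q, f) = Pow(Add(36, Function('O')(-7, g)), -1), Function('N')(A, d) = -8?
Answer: Rational(7762, 39) ≈ 199.03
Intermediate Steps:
B = 24 (B = Mul(-3, -8) = 24)
Function('a')(q, f) = Rational(1, 39) (Function('a')(q, f) = Pow(Add(36, 3), -1) = Pow(39, -1) = Rational(1, 39))
Add(199, Function('a')(Function('N')(B, -1), -5)) = Add(199, Rational(1, 39)) = Rational(7762, 39)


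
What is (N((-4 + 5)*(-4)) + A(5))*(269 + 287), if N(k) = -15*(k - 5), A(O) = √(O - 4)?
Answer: 75616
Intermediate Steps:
A(O) = √(-4 + O)
N(k) = 75 - 15*k (N(k) = -15*(-5 + k) = 75 - 15*k)
(N((-4 + 5)*(-4)) + A(5))*(269 + 287) = ((75 - 15*(-4 + 5)*(-4)) + √(-4 + 5))*(269 + 287) = ((75 - 15*(-4)) + √1)*556 = ((75 - 15*(-4)) + 1)*556 = ((75 + 60) + 1)*556 = (135 + 1)*556 = 136*556 = 75616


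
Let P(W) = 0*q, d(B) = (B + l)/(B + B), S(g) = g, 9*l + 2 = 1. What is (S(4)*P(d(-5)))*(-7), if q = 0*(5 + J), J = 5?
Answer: 0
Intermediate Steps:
l = -⅑ (l = -2/9 + (⅑)*1 = -2/9 + ⅑ = -⅑ ≈ -0.11111)
d(B) = (-⅑ + B)/(2*B) (d(B) = (B - ⅑)/(B + B) = (-⅑ + B)/((2*B)) = (-⅑ + B)*(1/(2*B)) = (-⅑ + B)/(2*B))
q = 0 (q = 0*(5 + 5) = 0*10 = 0)
P(W) = 0 (P(W) = 0*0 = 0)
(S(4)*P(d(-5)))*(-7) = (4*0)*(-7) = 0*(-7) = 0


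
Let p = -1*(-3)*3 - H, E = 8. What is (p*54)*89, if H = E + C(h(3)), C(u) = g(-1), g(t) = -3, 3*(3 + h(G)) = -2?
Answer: 19224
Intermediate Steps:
h(G) = -11/3 (h(G) = -3 + (⅓)*(-2) = -3 - ⅔ = -11/3)
C(u) = -3
H = 5 (H = 8 - 3 = 5)
p = 4 (p = -1*(-3)*3 - 1*5 = 3*3 - 5 = 9 - 5 = 4)
(p*54)*89 = (4*54)*89 = 216*89 = 19224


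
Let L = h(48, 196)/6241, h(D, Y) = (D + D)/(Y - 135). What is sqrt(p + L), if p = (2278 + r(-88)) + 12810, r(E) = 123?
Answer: sqrt(353241423427)/4819 ≈ 123.33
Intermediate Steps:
h(D, Y) = 2*D/(-135 + Y) (h(D, Y) = (2*D)/(-135 + Y) = 2*D/(-135 + Y))
L = 96/380701 (L = (2*48/(-135 + 196))/6241 = (2*48/61)*(1/6241) = (2*48*(1/61))*(1/6241) = (96/61)*(1/6241) = 96/380701 ≈ 0.00025217)
p = 15211 (p = (2278 + 123) + 12810 = 2401 + 12810 = 15211)
sqrt(p + L) = sqrt(15211 + 96/380701) = sqrt(5790843007/380701) = sqrt(353241423427)/4819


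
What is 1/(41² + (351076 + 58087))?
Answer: 1/410844 ≈ 2.4340e-6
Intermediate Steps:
1/(41² + (351076 + 58087)) = 1/(1681 + 409163) = 1/410844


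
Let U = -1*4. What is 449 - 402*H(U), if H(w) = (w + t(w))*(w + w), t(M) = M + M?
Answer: -38143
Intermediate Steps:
U = -4
t(M) = 2*M
H(w) = 6*w² (H(w) = (w + 2*w)*(w + w) = (3*w)*(2*w) = 6*w²)
449 - 402*H(U) = 449 - 2412*(-4)² = 449 - 2412*16 = 449 - 402*96 = 449 - 38592 = -38143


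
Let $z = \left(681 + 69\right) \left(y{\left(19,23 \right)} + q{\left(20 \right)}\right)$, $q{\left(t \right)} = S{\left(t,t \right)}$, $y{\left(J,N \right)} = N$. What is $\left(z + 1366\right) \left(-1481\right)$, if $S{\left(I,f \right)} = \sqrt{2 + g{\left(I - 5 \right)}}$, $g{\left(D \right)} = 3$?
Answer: $-27570296 - 1110750 \sqrt{5} \approx -3.0054 \cdot 10^{7}$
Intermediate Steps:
$S{\left(I,f \right)} = \sqrt{5}$ ($S{\left(I,f \right)} = \sqrt{2 + 3} = \sqrt{5}$)
$q{\left(t \right)} = \sqrt{5}$
$z = 17250 + 750 \sqrt{5}$ ($z = \left(681 + 69\right) \left(23 + \sqrt{5}\right) = 750 \left(23 + \sqrt{5}\right) = 17250 + 750 \sqrt{5} \approx 18927.0$)
$\left(z + 1366\right) \left(-1481\right) = \left(\left(17250 + 750 \sqrt{5}\right) + 1366\right) \left(-1481\right) = \left(18616 + 750 \sqrt{5}\right) \left(-1481\right) = -27570296 - 1110750 \sqrt{5}$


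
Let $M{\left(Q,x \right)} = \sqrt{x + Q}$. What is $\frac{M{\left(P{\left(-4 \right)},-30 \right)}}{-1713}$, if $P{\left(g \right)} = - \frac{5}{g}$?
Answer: $- \frac{i \sqrt{115}}{3426} \approx - 0.0031301 i$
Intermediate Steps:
$M{\left(Q,x \right)} = \sqrt{Q + x}$
$\frac{M{\left(P{\left(-4 \right)},-30 \right)}}{-1713} = \frac{\sqrt{- \frac{5}{-4} - 30}}{-1713} = \sqrt{\left(-5\right) \left(- \frac{1}{4}\right) - 30} \left(- \frac{1}{1713}\right) = \sqrt{\frac{5}{4} - 30} \left(- \frac{1}{1713}\right) = \sqrt{- \frac{115}{4}} \left(- \frac{1}{1713}\right) = \frac{i \sqrt{115}}{2} \left(- \frac{1}{1713}\right) = - \frac{i \sqrt{115}}{3426}$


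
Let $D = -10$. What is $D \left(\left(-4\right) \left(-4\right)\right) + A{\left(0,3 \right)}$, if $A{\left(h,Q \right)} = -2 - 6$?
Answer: $-168$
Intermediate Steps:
$A{\left(h,Q \right)} = -8$ ($A{\left(h,Q \right)} = -2 - 6 = -8$)
$D \left(\left(-4\right) \left(-4\right)\right) + A{\left(0,3 \right)} = - 10 \left(\left(-4\right) \left(-4\right)\right) - 8 = \left(-10\right) 16 - 8 = -160 - 8 = -168$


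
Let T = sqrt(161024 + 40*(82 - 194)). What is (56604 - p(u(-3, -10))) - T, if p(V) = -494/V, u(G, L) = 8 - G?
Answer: 623138/11 - 8*sqrt(2446) ≈ 56253.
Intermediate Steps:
T = 8*sqrt(2446) (T = sqrt(161024 + 40*(-112)) = sqrt(161024 - 4480) = sqrt(156544) = 8*sqrt(2446) ≈ 395.66)
(56604 - p(u(-3, -10))) - T = (56604 - (-494)/(8 - 1*(-3))) - 8*sqrt(2446) = (56604 - (-494)/(8 + 3)) - 8*sqrt(2446) = (56604 - (-494)/11) - 8*sqrt(2446) = (56604 - 1*(-494/11)) - 8*sqrt(2446) = (56604 + 494/11) - 8*sqrt(2446) = 623138/11 - 8*sqrt(2446)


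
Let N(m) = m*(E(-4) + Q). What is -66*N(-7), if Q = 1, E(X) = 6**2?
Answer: 17094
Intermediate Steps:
E(X) = 36
N(m) = 37*m (N(m) = m*(36 + 1) = m*37 = 37*m)
-66*N(-7) = -2442*(-7) = -66*(-259) = 17094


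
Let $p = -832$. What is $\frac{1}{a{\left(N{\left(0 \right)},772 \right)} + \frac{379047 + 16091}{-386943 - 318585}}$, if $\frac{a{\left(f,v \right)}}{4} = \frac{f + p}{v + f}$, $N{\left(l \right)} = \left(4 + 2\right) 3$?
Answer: $- \frac{139341780}{652339547} \approx -0.2136$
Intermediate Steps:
$N{\left(l \right)} = 18$ ($N{\left(l \right)} = 6 \cdot 3 = 18$)
$a{\left(f,v \right)} = \frac{4 \left(-832 + f\right)}{f + v}$ ($a{\left(f,v \right)} = 4 \frac{f - 832}{v + f} = 4 \frac{-832 + f}{f + v} = \frac{4 \left(-832 + f\right)}{f + v}$)
$\frac{1}{a{\left(N{\left(0 \right)},772 \right)} + \frac{379047 + 16091}{-386943 - 318585}} = \frac{1}{\frac{4 \left(-832 + 18\right)}{18 + 772} + \frac{379047 + 16091}{-386943 - 318585}} = \frac{1}{4 \cdot \frac{1}{790} \left(-814\right) + \frac{395138}{-705528}} = \frac{1}{4 \cdot \frac{1}{790} \left(-814\right) + 395138 \left(- \frac{1}{705528}\right)} = \frac{1}{- \frac{1628}{395} - \frac{197569}{352764}} = \frac{1}{- \frac{652339547}{139341780}} = - \frac{139341780}{652339547}$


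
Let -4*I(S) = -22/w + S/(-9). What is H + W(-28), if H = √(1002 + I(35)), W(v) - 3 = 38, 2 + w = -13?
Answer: 41 + √902345/30 ≈ 72.664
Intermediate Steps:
w = -15 (w = -2 - 13 = -15)
W(v) = 41 (W(v) = 3 + 38 = 41)
I(S) = -11/30 + S/36 (I(S) = -(-22/(-15) + S/(-9))/4 = -(-22*(-1/15) + S*(-⅑))/4 = -(22/15 - S/9)/4 = -11/30 + S/36)
H = √902345/30 (H = √(1002 + (-11/30 + (1/36)*35)) = √(1002 + (-11/30 + 35/36)) = √(1002 + 109/180) = √(180469/180) = √902345/30 ≈ 31.664)
H + W(-28) = √902345/30 + 41 = 41 + √902345/30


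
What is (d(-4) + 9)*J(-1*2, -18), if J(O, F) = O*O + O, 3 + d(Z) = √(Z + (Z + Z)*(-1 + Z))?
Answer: 24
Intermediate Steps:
d(Z) = -3 + √(Z + 2*Z*(-1 + Z)) (d(Z) = -3 + √(Z + (Z + Z)*(-1 + Z)) = -3 + √(Z + (2*Z)*(-1 + Z)) = -3 + √(Z + 2*Z*(-1 + Z)))
J(O, F) = O + O² (J(O, F) = O² + O = O + O²)
(d(-4) + 9)*J(-1*2, -18) = ((-3 + √(-4*(-1 + 2*(-4)))) + 9)*((-1*2)*(1 - 1*2)) = ((-3 + √(-4*(-1 - 8))) + 9)*(-2*(1 - 2)) = ((-3 + √(-4*(-9))) + 9)*(-2*(-1)) = ((-3 + √36) + 9)*2 = ((-3 + 6) + 9)*2 = (3 + 9)*2 = 12*2 = 24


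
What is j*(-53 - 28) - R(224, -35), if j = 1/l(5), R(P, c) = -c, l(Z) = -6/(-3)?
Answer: -151/2 ≈ -75.500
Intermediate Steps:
l(Z) = 2 (l(Z) = -6*(-⅓) = 2)
j = ½ (j = 1/2 = ½ ≈ 0.50000)
j*(-53 - 28) - R(224, -35) = (-53 - 28)/2 - (-1)*(-35) = (½)*(-81) - 1*35 = -81/2 - 35 = -151/2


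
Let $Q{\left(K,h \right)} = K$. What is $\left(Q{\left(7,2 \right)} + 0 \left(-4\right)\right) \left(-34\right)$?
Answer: $-238$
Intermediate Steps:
$\left(Q{\left(7,2 \right)} + 0 \left(-4\right)\right) \left(-34\right) = \left(7 + 0 \left(-4\right)\right) \left(-34\right) = \left(7 + 0\right) \left(-34\right) = 7 \left(-34\right) = -238$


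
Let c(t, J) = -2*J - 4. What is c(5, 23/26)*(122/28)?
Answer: -4575/182 ≈ -25.137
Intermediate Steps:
c(t, J) = -4 - 2*J
c(5, 23/26)*(122/28) = (-4 - 46/26)*(122/28) = (-4 - 46/26)*(122*(1/28)) = (-4 - 2*23/26)*(61/14) = (-4 - 23/13)*(61/14) = -75/13*61/14 = -4575/182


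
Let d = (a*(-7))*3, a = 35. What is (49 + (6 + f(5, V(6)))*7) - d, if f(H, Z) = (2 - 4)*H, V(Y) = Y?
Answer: 756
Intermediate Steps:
f(H, Z) = -2*H
d = -735 (d = (35*(-7))*3 = -245*3 = -735)
(49 + (6 + f(5, V(6)))*7) - d = (49 + (6 - 2*5)*7) - 1*(-735) = (49 + (6 - 10)*7) + 735 = (49 - 4*7) + 735 = (49 - 28) + 735 = 21 + 735 = 756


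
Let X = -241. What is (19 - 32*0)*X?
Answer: -4579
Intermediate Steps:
(19 - 32*0)*X = (19 - 32*0)*(-241) = (19 + 0)*(-241) = 19*(-241) = -4579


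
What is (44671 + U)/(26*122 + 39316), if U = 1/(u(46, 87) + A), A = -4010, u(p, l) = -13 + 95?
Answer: 175467687/166892864 ≈ 1.0514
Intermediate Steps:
u(p, l) = 82
U = -1/3928 (U = 1/(82 - 4010) = 1/(-3928) = -1/3928 ≈ -0.00025458)
(44671 + U)/(26*122 + 39316) = (44671 - 1/3928)/(26*122 + 39316) = 175467687/(3928*(3172 + 39316)) = (175467687/3928)/42488 = (175467687/3928)*(1/42488) = 175467687/166892864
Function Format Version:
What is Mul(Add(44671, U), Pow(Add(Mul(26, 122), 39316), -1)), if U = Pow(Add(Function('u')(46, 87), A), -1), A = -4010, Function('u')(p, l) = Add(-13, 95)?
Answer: Rational(175467687, 166892864) ≈ 1.0514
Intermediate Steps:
Function('u')(p, l) = 82
U = Rational(-1, 3928) (U = Pow(Add(82, -4010), -1) = Pow(-3928, -1) = Rational(-1, 3928) ≈ -0.00025458)
Mul(Add(44671, U), Pow(Add(Mul(26, 122), 39316), -1)) = Mul(Add(44671, Rational(-1, 3928)), Pow(Add(Mul(26, 122), 39316), -1)) = Mul(Rational(175467687, 3928), Pow(Add(3172, 39316), -1)) = Mul(Rational(175467687, 3928), Pow(42488, -1)) = Mul(Rational(175467687, 3928), Rational(1, 42488)) = Rational(175467687, 166892864)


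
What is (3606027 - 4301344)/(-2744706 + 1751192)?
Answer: 40901/58442 ≈ 0.69986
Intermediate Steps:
(3606027 - 4301344)/(-2744706 + 1751192) = -695317/(-993514) = -695317*(-1/993514) = 40901/58442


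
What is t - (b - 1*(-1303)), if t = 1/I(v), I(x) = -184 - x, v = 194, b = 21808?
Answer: -8735959/378 ≈ -23111.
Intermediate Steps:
t = -1/378 (t = 1/(-184 - 1*194) = 1/(-184 - 194) = 1/(-378) = -1/378 ≈ -0.0026455)
t - (b - 1*(-1303)) = -1/378 - (21808 - 1*(-1303)) = -1/378 - (21808 + 1303) = -1/378 - 1*23111 = -1/378 - 23111 = -8735959/378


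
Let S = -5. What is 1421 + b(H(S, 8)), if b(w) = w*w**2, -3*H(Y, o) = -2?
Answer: 38375/27 ≈ 1421.3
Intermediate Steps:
H(Y, o) = 2/3 (H(Y, o) = -1/3*(-2) = 2/3)
b(w) = w**3
1421 + b(H(S, 8)) = 1421 + (2/3)**3 = 1421 + 8/27 = 38375/27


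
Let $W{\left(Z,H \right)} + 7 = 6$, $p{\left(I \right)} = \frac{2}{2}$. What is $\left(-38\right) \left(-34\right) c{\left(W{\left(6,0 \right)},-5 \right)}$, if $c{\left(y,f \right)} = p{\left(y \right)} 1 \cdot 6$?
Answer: $7752$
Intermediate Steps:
$p{\left(I \right)} = 1$ ($p{\left(I \right)} = 2 \cdot \frac{1}{2} = 1$)
$W{\left(Z,H \right)} = -1$ ($W{\left(Z,H \right)} = -7 + 6 = -1$)
$c{\left(y,f \right)} = 6$ ($c{\left(y,f \right)} = 1 \cdot 1 \cdot 6 = 1 \cdot 6 = 6$)
$\left(-38\right) \left(-34\right) c{\left(W{\left(6,0 \right)},-5 \right)} = \left(-38\right) \left(-34\right) 6 = 1292 \cdot 6 = 7752$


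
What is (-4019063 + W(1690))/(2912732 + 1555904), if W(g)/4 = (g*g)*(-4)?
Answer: -49716663/4468636 ≈ -11.126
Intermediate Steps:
W(g) = -16*g**2 (W(g) = 4*((g*g)*(-4)) = 4*(g**2*(-4)) = 4*(-4*g**2) = -16*g**2)
(-4019063 + W(1690))/(2912732 + 1555904) = (-4019063 - 16*1690**2)/(2912732 + 1555904) = (-4019063 - 16*2856100)/4468636 = (-4019063 - 45697600)*(1/4468636) = -49716663*1/4468636 = -49716663/4468636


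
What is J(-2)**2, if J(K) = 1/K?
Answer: 1/4 ≈ 0.25000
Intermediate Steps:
J(K) = 1/K
J(-2)**2 = (1/(-2))**2 = (-1/2)**2 = 1/4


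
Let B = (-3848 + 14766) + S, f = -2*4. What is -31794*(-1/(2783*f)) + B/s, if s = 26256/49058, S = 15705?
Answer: 1817345809007/36535224 ≈ 49742.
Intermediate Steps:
f = -8
s = 13128/24529 (s = 26256*(1/49058) = 13128/24529 ≈ 0.53520)
B = 26623 (B = (-3848 + 14766) + 15705 = 10918 + 15705 = 26623)
-31794*(-1/(2783*f)) + B/s = -31794/((-2783*(-8))) + 26623/(13128/24529) = -31794/22264 + 26623*(24529/13128) = -31794*1/22264 + 653035567/13128 = -15897/11132 + 653035567/13128 = 1817345809007/36535224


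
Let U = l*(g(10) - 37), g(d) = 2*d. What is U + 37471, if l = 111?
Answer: 35584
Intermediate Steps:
U = -1887 (U = 111*(2*10 - 37) = 111*(20 - 37) = 111*(-17) = -1887)
U + 37471 = -1887 + 37471 = 35584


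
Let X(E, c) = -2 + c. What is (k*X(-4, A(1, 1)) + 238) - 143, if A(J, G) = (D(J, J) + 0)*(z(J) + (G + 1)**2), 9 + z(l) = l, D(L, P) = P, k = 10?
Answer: 35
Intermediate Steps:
z(l) = -9 + l
A(J, G) = J*(-9 + J + (1 + G)**2) (A(J, G) = (J + 0)*((-9 + J) + (G + 1)**2) = J*((-9 + J) + (1 + G)**2) = J*(-9 + J + (1 + G)**2))
(k*X(-4, A(1, 1)) + 238) - 143 = (10*(-2 + 1*(-9 + 1 + (1 + 1)**2)) + 238) - 143 = (10*(-2 + 1*(-9 + 1 + 2**2)) + 238) - 143 = (10*(-2 + 1*(-9 + 1 + 4)) + 238) - 143 = (10*(-2 + 1*(-4)) + 238) - 143 = (10*(-2 - 4) + 238) - 143 = (10*(-6) + 238) - 143 = (-60 + 238) - 143 = 178 - 143 = 35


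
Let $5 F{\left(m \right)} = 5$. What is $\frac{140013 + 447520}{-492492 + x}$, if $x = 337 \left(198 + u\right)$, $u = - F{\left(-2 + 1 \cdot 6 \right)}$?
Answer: $- \frac{587533}{426103} \approx -1.3789$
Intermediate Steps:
$F{\left(m \right)} = 1$ ($F{\left(m \right)} = \frac{1}{5} \cdot 5 = 1$)
$u = -1$ ($u = \left(-1\right) 1 = -1$)
$x = 66389$ ($x = 337 \left(198 - 1\right) = 337 \cdot 197 = 66389$)
$\frac{140013 + 447520}{-492492 + x} = \frac{140013 + 447520}{-492492 + 66389} = \frac{587533}{-426103} = 587533 \left(- \frac{1}{426103}\right) = - \frac{587533}{426103}$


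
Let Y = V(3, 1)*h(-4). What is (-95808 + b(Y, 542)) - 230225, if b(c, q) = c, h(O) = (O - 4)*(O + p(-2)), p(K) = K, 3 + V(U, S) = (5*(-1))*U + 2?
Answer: -326801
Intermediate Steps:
V(U, S) = -1 - 5*U (V(U, S) = -3 + ((5*(-1))*U + 2) = -3 + (-5*U + 2) = -3 + (2 - 5*U) = -1 - 5*U)
h(O) = (-4 + O)*(-2 + O) (h(O) = (O - 4)*(O - 2) = (-4 + O)*(-2 + O))
Y = -768 (Y = (-1 - 5*3)*(8 + (-4)² - 6*(-4)) = (-1 - 15)*(8 + 16 + 24) = -16*48 = -768)
(-95808 + b(Y, 542)) - 230225 = (-95808 - 768) - 230225 = -96576 - 230225 = -326801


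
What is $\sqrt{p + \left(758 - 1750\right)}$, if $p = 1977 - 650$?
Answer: $\sqrt{335} \approx 18.303$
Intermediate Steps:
$p = 1327$
$\sqrt{p + \left(758 - 1750\right)} = \sqrt{1327 + \left(758 - 1750\right)} = \sqrt{1327 - 992} = \sqrt{335}$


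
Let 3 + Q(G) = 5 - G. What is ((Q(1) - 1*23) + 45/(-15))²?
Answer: 625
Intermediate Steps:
Q(G) = 2 - G (Q(G) = -3 + (5 - G) = 2 - G)
((Q(1) - 1*23) + 45/(-15))² = (((2 - 1*1) - 1*23) + 45/(-15))² = (((2 - 1) - 23) + 45*(-1/15))² = ((1 - 23) - 3)² = (-22 - 3)² = (-25)² = 625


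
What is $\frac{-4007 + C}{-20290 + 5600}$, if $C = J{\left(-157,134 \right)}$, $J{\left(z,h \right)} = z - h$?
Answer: $\frac{2149}{7345} \approx 0.29258$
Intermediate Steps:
$C = -291$ ($C = -157 - 134 = -291$)
$\frac{-4007 + C}{-20290 + 5600} = \frac{-4007 - 291}{-20290 + 5600} = - \frac{4298}{-14690} = \left(-4298\right) \left(- \frac{1}{14690}\right) = \frac{2149}{7345}$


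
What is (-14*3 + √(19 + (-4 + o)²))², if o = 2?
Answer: (42 - √23)² ≈ 1384.2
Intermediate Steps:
(-14*3 + √(19 + (-4 + o)²))² = (-14*3 + √(19 + (-4 + 2)²))² = (-42 + √(19 + (-2)²))² = (-42 + √(19 + 4))² = (-42 + √23)²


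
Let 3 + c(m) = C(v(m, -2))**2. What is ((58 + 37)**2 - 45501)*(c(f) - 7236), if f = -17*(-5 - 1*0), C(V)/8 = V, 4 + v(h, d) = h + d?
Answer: -14305340060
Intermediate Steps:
v(h, d) = -4 + d + h (v(h, d) = -4 + (h + d) = -4 + (d + h) = -4 + d + h)
C(V) = 8*V
f = 85 (f = -17*(-5 + 0) = -17*(-5) = 85)
c(m) = -3 + (-48 + 8*m)**2 (c(m) = -3 + (8*(-4 - 2 + m))**2 = -3 + (8*(-6 + m))**2 = -3 + (-48 + 8*m)**2)
((58 + 37)**2 - 45501)*(c(f) - 7236) = ((58 + 37)**2 - 45501)*((-3 + 64*(-6 + 85)**2) - 7236) = (95**2 - 45501)*((-3 + 64*79**2) - 7236) = (9025 - 45501)*((-3 + 64*6241) - 7236) = -36476*((-3 + 399424) - 7236) = -36476*(399421 - 7236) = -36476*392185 = -14305340060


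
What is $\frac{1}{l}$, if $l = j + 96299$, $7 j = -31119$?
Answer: $\frac{7}{642974} \approx 1.0887 \cdot 10^{-5}$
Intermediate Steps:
$j = - \frac{31119}{7}$ ($j = \frac{1}{7} \left(-31119\right) = - \frac{31119}{7} \approx -4445.6$)
$l = \frac{642974}{7}$ ($l = - \frac{31119}{7} + 96299 = \frac{642974}{7} \approx 91853.0$)
$\frac{1}{l} = \frac{1}{\frac{642974}{7}} = \frac{7}{642974}$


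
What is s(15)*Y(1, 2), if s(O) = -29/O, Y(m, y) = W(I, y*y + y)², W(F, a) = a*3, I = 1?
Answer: -3132/5 ≈ -626.40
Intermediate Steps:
W(F, a) = 3*a
Y(m, y) = (3*y + 3*y²)² (Y(m, y) = (3*(y*y + y))² = (3*(y² + y))² = (3*(y + y²))² = (3*y + 3*y²)²)
s(15)*Y(1, 2) = (-29/15)*(9*2²*(1 + 2)²) = (-29*1/15)*(9*4*3²) = -87*4*9/5 = -29/15*324 = -3132/5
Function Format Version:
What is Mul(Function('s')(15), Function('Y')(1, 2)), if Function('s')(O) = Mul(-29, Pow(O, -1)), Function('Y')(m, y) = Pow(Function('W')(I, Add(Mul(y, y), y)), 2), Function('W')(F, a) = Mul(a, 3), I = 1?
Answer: Rational(-3132, 5) ≈ -626.40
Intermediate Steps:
Function('W')(F, a) = Mul(3, a)
Function('Y')(m, y) = Pow(Add(Mul(3, y), Mul(3, Pow(y, 2))), 2) (Function('Y')(m, y) = Pow(Mul(3, Add(Mul(y, y), y)), 2) = Pow(Mul(3, Add(Pow(y, 2), y)), 2) = Pow(Mul(3, Add(y, Pow(y, 2))), 2) = Pow(Add(Mul(3, y), Mul(3, Pow(y, 2))), 2))
Mul(Function('s')(15), Function('Y')(1, 2)) = Mul(Mul(-29, Pow(15, -1)), Mul(9, Pow(2, 2), Pow(Add(1, 2), 2))) = Mul(Mul(-29, Rational(1, 15)), Mul(9, 4, Pow(3, 2))) = Mul(Rational(-29, 15), Mul(9, 4, 9)) = Mul(Rational(-29, 15), 324) = Rational(-3132, 5)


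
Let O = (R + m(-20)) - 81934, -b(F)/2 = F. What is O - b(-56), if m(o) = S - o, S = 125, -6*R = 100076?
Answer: -295741/3 ≈ -98580.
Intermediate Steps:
R = -50038/3 (R = -1/6*100076 = -50038/3 ≈ -16679.)
b(F) = -2*F
m(o) = 125 - o
O = -295405/3 (O = (-50038/3 + (125 - 1*(-20))) - 81934 = (-50038/3 + (125 + 20)) - 81934 = (-50038/3 + 145) - 81934 = -49603/3 - 81934 = -295405/3 ≈ -98468.)
O - b(-56) = -295405/3 - (-2)*(-56) = -295405/3 - 1*112 = -295405/3 - 112 = -295741/3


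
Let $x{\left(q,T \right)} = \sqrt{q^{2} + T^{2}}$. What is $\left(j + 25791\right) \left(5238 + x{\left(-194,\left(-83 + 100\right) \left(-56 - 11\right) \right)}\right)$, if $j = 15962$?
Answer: $218702214 + 41753 \sqrt{1334957} \approx 2.6694 \cdot 10^{8}$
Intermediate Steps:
$x{\left(q,T \right)} = \sqrt{T^{2} + q^{2}}$
$\left(j + 25791\right) \left(5238 + x{\left(-194,\left(-83 + 100\right) \left(-56 - 11\right) \right)}\right) = \left(15962 + 25791\right) \left(5238 + \sqrt{\left(\left(-83 + 100\right) \left(-56 - 11\right)\right)^{2} + \left(-194\right)^{2}}\right) = 41753 \left(5238 + \sqrt{\left(17 \left(-67\right)\right)^{2} + 37636}\right) = 41753 \left(5238 + \sqrt{\left(-1139\right)^{2} + 37636}\right) = 41753 \left(5238 + \sqrt{1297321 + 37636}\right) = 41753 \left(5238 + \sqrt{1334957}\right) = 218702214 + 41753 \sqrt{1334957}$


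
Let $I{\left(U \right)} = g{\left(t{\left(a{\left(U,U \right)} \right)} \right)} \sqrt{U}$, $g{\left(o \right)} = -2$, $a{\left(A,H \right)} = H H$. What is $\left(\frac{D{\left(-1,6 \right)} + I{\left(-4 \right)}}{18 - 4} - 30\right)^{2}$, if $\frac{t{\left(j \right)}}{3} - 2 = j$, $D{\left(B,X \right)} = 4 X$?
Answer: $800 + \frac{792 i}{49} \approx 800.0 + 16.163 i$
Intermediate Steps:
$a{\left(A,H \right)} = H^{2}$
$t{\left(j \right)} = 6 + 3 j$
$I{\left(U \right)} = - 2 \sqrt{U}$
$\left(\frac{D{\left(-1,6 \right)} + I{\left(-4 \right)}}{18 - 4} - 30\right)^{2} = \left(\frac{4 \cdot 6 - 2 \sqrt{-4}}{18 - 4} - 30\right)^{2} = \left(\frac{24 - 2 \cdot 2 i}{14} - 30\right)^{2} = \left(\left(24 - 4 i\right) \frac{1}{14} - 30\right)^{2} = \left(\left(\frac{12}{7} - \frac{2 i}{7}\right) - 30\right)^{2} = \left(- \frac{198}{7} - \frac{2 i}{7}\right)^{2}$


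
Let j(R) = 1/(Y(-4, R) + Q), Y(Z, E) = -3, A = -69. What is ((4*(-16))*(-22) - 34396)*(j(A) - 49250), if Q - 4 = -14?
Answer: 21120599988/13 ≈ 1.6247e+9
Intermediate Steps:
Q = -10 (Q = 4 - 14 = -10)
j(R) = -1/13 (j(R) = 1/(-3 - 10) = 1/(-13) = -1/13)
((4*(-16))*(-22) - 34396)*(j(A) - 49250) = ((4*(-16))*(-22) - 34396)*(-1/13 - 49250) = (-64*(-22) - 34396)*(-640251/13) = (1408 - 34396)*(-640251/13) = -32988*(-640251/13) = 21120599988/13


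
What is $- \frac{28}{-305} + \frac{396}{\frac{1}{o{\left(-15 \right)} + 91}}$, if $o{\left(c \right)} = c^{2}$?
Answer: $\frac{38166508}{305} \approx 1.2514 \cdot 10^{5}$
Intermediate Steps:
$- \frac{28}{-305} + \frac{396}{\frac{1}{o{\left(-15 \right)} + 91}} = - \frac{28}{-305} + \frac{396}{\frac{1}{\left(-15\right)^{2} + 91}} = \left(-28\right) \left(- \frac{1}{305}\right) + \frac{396}{\frac{1}{225 + 91}} = \frac{28}{305} + \frac{396}{\frac{1}{316}} = \frac{28}{305} + 396 \frac{1}{\frac{1}{316}} = \frac{28}{305} + 396 \cdot 316 = \frac{28}{305} + 125136 = \frac{38166508}{305}$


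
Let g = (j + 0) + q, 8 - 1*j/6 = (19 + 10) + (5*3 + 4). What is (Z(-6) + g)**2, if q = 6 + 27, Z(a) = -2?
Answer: 43681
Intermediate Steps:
j = -240 (j = 48 - 6*((19 + 10) + (5*3 + 4)) = 48 - 6*(29 + (15 + 4)) = 48 - 6*(29 + 19) = 48 - 6*48 = 48 - 288 = -240)
q = 33
g = -207 (g = (-240 + 0) + 33 = -240 + 33 = -207)
(Z(-6) + g)**2 = (-2 - 207)**2 = (-209)**2 = 43681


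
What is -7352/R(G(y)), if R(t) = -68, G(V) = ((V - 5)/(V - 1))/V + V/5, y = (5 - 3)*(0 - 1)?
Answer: 1838/17 ≈ 108.12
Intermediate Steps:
y = -2 (y = 2*(-1) = -2)
G(V) = V/5 + (-5 + V)/(V*(-1 + V)) (G(V) = ((-5 + V)/(-1 + V))/V + V*(⅕) = ((-5 + V)/(-1 + V))/V + V/5 = (-5 + V)/(V*(-1 + V)) + V/5 = V/5 + (-5 + V)/(V*(-1 + V)))
-7352/R(G(y)) = -7352/(-68) = -7352*(-1/68) = 1838/17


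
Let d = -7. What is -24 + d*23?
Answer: -185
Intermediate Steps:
-24 + d*23 = -24 - 7*23 = -24 - 161 = -185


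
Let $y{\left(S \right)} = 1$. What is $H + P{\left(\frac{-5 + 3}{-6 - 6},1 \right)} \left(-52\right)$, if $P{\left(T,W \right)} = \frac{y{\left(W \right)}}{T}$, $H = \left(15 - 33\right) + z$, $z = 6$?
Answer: $-324$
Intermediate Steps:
$H = -12$ ($H = \left(15 - 33\right) + 6 = -18 + 6 = -12$)
$P{\left(T,W \right)} = \frac{1}{T}$ ($P{\left(T,W \right)} = 1 \frac{1}{T} = \frac{1}{T}$)
$H + P{\left(\frac{-5 + 3}{-6 - 6},1 \right)} \left(-52\right) = -12 + \frac{1}{\left(-5 + 3\right) \frac{1}{-6 - 6}} \left(-52\right) = -12 + \frac{1}{\left(-2\right) \frac{1}{-12}} \left(-52\right) = -12 + \frac{1}{\left(-2\right) \left(- \frac{1}{12}\right)} \left(-52\right) = -12 + \frac{1}{\frac{1}{6}} \left(-52\right) = -12 + 6 \left(-52\right) = -12 - 312 = -324$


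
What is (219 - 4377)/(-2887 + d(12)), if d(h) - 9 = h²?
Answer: 2079/1367 ≈ 1.5208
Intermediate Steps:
d(h) = 9 + h²
(219 - 4377)/(-2887 + d(12)) = (219 - 4377)/(-2887 + (9 + 12²)) = -4158/(-2887 + (9 + 144)) = -4158/(-2887 + 153) = -4158/(-2734) = -4158*(-1/2734) = 2079/1367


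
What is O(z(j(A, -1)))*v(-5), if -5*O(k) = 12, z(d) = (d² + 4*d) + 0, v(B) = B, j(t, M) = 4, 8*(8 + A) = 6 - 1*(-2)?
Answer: 12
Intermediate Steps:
A = -7 (A = -8 + (6 - 1*(-2))/8 = -8 + (6 + 2)/8 = -8 + (⅛)*8 = -8 + 1 = -7)
z(d) = d² + 4*d
O(k) = -12/5 (O(k) = -⅕*12 = -12/5)
O(z(j(A, -1)))*v(-5) = -12/5*(-5) = 12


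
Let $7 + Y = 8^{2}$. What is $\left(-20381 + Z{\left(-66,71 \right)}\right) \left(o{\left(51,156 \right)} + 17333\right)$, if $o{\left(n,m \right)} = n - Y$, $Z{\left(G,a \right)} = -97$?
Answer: $-354822306$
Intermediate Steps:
$Y = 57$ ($Y = -7 + 8^{2} = -7 + 64 = 57$)
$o{\left(n,m \right)} = -57 + n$ ($o{\left(n,m \right)} = n - 57 = -57 + n$)
$\left(-20381 + Z{\left(-66,71 \right)}\right) \left(o{\left(51,156 \right)} + 17333\right) = \left(-20381 - 97\right) \left(\left(-57 + 51\right) + 17333\right) = - 20478 \left(-6 + 17333\right) = \left(-20478\right) 17327 = -354822306$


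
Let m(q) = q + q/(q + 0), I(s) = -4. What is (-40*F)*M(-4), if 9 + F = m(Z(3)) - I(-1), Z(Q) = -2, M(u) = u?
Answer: -960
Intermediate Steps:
m(q) = 1 + q (m(q) = q + q/q = q + 1 = 1 + q)
F = -6 (F = -9 + ((1 - 2) - 1*(-4)) = -9 + (-1 + 4) = -9 + 3 = -6)
(-40*F)*M(-4) = -40*(-6)*(-4) = 240*(-4) = -960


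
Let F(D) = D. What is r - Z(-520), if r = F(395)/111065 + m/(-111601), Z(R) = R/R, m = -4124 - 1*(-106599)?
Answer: -4746453709/2478993013 ≈ -1.9147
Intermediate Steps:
m = 102475 (m = -4124 + 106599 = 102475)
Z(R) = 1
r = -2267460696/2478993013 (r = 395/111065 + 102475/(-111601) = 395*(1/111065) + 102475*(-1/111601) = 79/22213 - 102475/111601 = -2267460696/2478993013 ≈ -0.91467)
r - Z(-520) = -2267460696/2478993013 - 1*1 = -2267460696/2478993013 - 1 = -4746453709/2478993013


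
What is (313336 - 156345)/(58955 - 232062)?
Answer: -156991/173107 ≈ -0.90690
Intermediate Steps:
(313336 - 156345)/(58955 - 232062) = 156991/(-173107) = 156991*(-1/173107) = -156991/173107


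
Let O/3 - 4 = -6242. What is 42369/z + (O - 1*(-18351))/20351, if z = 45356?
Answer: 29165079/31828964 ≈ 0.91631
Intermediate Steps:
O = -18714 (O = 12 + 3*(-6242) = 12 - 18726 = -18714)
42369/z + (O - 1*(-18351))/20351 = 42369/45356 + (-18714 - 1*(-18351))/20351 = 42369*(1/45356) + (-18714 + 18351)*(1/20351) = 1461/1564 - 363*1/20351 = 1461/1564 - 363/20351 = 29165079/31828964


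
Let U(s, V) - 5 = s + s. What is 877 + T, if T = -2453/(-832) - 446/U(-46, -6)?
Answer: 64065251/72384 ≈ 885.07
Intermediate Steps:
U(s, V) = 5 + 2*s (U(s, V) = 5 + (s + s) = 5 + 2*s)
T = 584483/72384 (T = -2453/(-832) - 446/(5 + 2*(-46)) = -2453*(-1/832) - 446/(5 - 92) = 2453/832 - 446/(-87) = 2453/832 - 446*(-1/87) = 2453/832 + 446/87 = 584483/72384 ≈ 8.0748)
877 + T = 877 + 584483/72384 = 64065251/72384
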